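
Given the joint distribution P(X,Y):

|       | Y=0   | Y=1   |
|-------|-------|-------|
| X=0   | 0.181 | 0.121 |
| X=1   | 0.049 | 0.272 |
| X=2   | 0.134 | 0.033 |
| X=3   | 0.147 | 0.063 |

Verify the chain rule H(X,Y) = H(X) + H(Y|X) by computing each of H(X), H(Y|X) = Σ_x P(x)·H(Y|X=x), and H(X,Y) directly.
H(X) = 1.9519 bits, H(Y|X) = 0.7960 bits, H(X,Y) = 2.7480 bits

Marginal of X (row sums):
  P(X=0) = 0.181 + 0.121 = 0.302
  P(X=1) = 0.049 + 0.272 = 0.321
  P(X=2) = 0.134 + 0.033 = 0.167
  P(X=3) = 0.147 + 0.063 = 0.210
H(X) = -[0.302·log₂(0.302) + 0.321·log₂(0.321) + 0.167·log₂(0.167) + 0.210·log₂(0.210)]
  = 0.5217 + 0.5262 + 0.4312 + 0.4728 = 1.9519 bits

H(Y|X) = Σ_x P(x)·H(Y|X=x):
  X=0: P(X=0) = 0.302, P(Y|X=0) = (181/302, 121/302) → H(Y|X=0) = 0.9713
  X=1: P(X=1) = 0.321, P(Y|X=1) = (49/321, 272/321) → H(Y|X=1) = 0.6164
  X=2: P(X=2) = 0.167, P(Y|X=2) = (134/167, 33/167) → H(Y|X=2) = 0.7171
  X=3: P(X=3) = 0.210, P(Y|X=3) = (7/10, 3/10) → H(Y|X=3) = 0.8813
H(Y|X) = 0.302·0.9713 + 0.321·0.6164 + 0.167·0.7171 + 0.210·0.8813 = 0.7960 bits

H(X,Y) = -Σ_{x,y} P(x,y) log₂ P(x,y). Per-cell terms -P(x,y)·log₂P(x,y):
  X=0: 0.4463, 0.3687
  X=1: 0.2132, 0.5109
  X=2: 0.3886, 0.1624
  X=3: 0.4066, 0.2513
Sum of the 8 terms: H(X,Y) = 2.7480 bits

Chain rule check:
  H(X) + H(Y|X) = 1.9519 + 0.7960 = 2.7479 bits
  H(X,Y) = 2.7480 bits
✓ Chain rule verified (Δ = 0.0001 is 4-dp rounding noise: each of the three values was rounded independently).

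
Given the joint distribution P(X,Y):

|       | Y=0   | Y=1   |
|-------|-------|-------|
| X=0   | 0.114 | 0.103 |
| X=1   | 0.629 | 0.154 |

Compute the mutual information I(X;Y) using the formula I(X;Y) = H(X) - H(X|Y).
0.0456 bits

I(X;Y) = H(X) - H(X|Y)

Marginal of X (row sums):
  P(X=0) = 0.114 + 0.103 = 0.217
  P(X=1) = 0.629 + 0.154 = 0.783
H(X) = -[0.217·log₂(0.217) + 0.783·log₂(0.783)]
  = 0.47832 + 0.27633 = 0.75465 bits

Marginal of Y (column sums):
  P(Y=0) = 0.114 + 0.629 = 0.743
  P(Y=1) = 0.103 + 0.154 = 0.257
H(X|Y) = Σ_y P(y)·H(X|Y=y):
  Y=0: P(Y=0) = 0.743, P(X|Y=0) = (114/743, 629/743) → H(X|Y=0) = 0.61836
  Y=1: P(Y=1) = 0.257, P(X|Y=1) = (103/257, 154/257) → H(X|Y=1) = 0.97140
H(X|Y) = 0.743·0.61836 + 0.257·0.97140 = 0.70909 bits

I(X;Y) = H(X) - H(X|Y) = 0.75465 - 0.70909 = 0.0456 bits

Cross-check via I(X;Y) = H(X) + H(Y) - H(X,Y): computing H(Y) from the column sums and H(X,Y) from the 4 cells in the same way gives H(Y) = 0.82219 bits and H(X,Y) = 1.53128 bits, so
I(X;Y) = 0.75465 + 0.82219 - 1.53128 = 0.0456 bits ✓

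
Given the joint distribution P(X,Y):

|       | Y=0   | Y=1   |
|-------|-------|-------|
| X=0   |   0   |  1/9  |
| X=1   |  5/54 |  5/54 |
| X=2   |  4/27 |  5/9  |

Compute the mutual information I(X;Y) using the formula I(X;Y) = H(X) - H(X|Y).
0.0886 bits

I(X;Y) = H(X) - H(X|Y)

Marginal of X (row sums):
  P(X=0) = 0 + 1/9 = 1/9
  P(X=1) = 5/54 + 5/54 = 5/27
  P(X=2) = 4/27 + 5/9 = 19/27
H(X) = -[(1/9)·log₂(1/9) + (5/27)·log₂(5/27) + (19/27)·log₂(19/27)]
  = 0.35221 + 0.45055 + 0.35675 = 1.1595 bits

Marginal of Y (column sums):
  P(Y=0) = 0 + 5/54 + 4/27 = 13/54
  P(Y=1) = 1/9 + 5/54 + 5/9 = 41/54
H(X|Y) = Σ_y P(y)·H(X|Y=y):
  Y=0: P(Y=0) = 13/54, P(X|Y=0) = (0, 5/13, 8/13) → H(X|Y=0) = 0.96124
  Y=1: P(Y=1) = 41/54, P(X|Y=1) = (6/41, 5/41, 30/41) → H(X|Y=1) = 1.10570
H(X|Y) = (13/54)·0.96124 + (41/54)·1.10570 = 1.0709 bits

I(X;Y) = H(X) - H(X|Y) = 1.1595 - 1.0709 = 0.0886 bits

Cross-check via I(X;Y) = H(X) + H(Y) - H(X,Y): computing H(Y) from the column sums and H(X,Y) from the 6 cells in the same way gives H(Y) = 0.7963 bits and H(X,Y) = 1.8672 bits, so
I(X;Y) = 1.1595 + 0.7963 - 1.8672 = 0.0886 bits ✓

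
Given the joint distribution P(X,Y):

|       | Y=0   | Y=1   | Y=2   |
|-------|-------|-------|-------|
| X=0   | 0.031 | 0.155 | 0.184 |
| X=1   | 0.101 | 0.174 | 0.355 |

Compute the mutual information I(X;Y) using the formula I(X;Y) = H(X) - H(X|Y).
0.0195 bits

I(X;Y) = H(X) - H(X|Y)

Marginal of X (row sums):
  P(X=0) = 0.031 + 0.155 + 0.184 = 0.370
  P(X=1) = 0.101 + 0.174 + 0.355 = 0.630
H(X) = -[0.370·log₂(0.370) + 0.630·log₂(0.630)]
  = 0.53073 + 0.41994 = 0.9507 bits

Marginal of Y (column sums):
  P(Y=0) = 0.031 + 0.101 = 0.132
  P(Y=1) = 0.155 + 0.174 = 0.329
  P(Y=2) = 0.184 + 0.355 = 0.539
H(X|Y) = Σ_y P(y)·H(X|Y=y):
  Y=0: P(Y=0) = 0.132, P(X|Y=0) = (31/132, 101/132) → H(X|Y=0) = 0.78637
  Y=1: P(Y=1) = 0.329, P(X|Y=1) = (155/329, 174/329) → H(X|Y=1) = 0.99759
  Y=2: P(Y=2) = 0.539, P(X|Y=2) = (184/539, 355/539) → H(X|Y=2) = 0.92613
H(X|Y) = 0.132·0.78637 + 0.329·0.99759 + 0.539·0.92613 = 0.9312 bits

I(X;Y) = H(X) - H(X|Y) = 0.9507 - 0.9312 = 0.0195 bits

Cross-check via I(X;Y) = H(X) + H(Y) - H(X,Y): computing H(Y) from the column sums and H(X,Y) from the 6 cells in the same way gives H(Y) = 1.3939 bits and H(X,Y) = 2.3251 bits, so
I(X;Y) = 0.9507 + 1.3939 - 2.3251 = 0.0195 bits ✓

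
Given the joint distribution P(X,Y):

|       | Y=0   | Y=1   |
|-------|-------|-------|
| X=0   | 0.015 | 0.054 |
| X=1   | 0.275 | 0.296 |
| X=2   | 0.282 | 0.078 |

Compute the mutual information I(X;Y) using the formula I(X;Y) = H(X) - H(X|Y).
0.0910 bits

I(X;Y) = H(X) - H(X|Y)

Marginal of X (row sums):
  P(X=0) = 0.015 + 0.054 = 0.069
  P(X=1) = 0.275 + 0.296 = 0.571
  P(X=2) = 0.282 + 0.078 = 0.360
H(X) = -[0.069·log₂(0.069) + 0.571·log₂(0.571) + 0.360·log₂(0.360)]
  = 0.2662 + 0.4616 + 0.5306 = 1.2584 bits

Marginal of Y (column sums):
  P(Y=0) = 0.015 + 0.275 + 0.282 = 0.572
  P(Y=1) = 0.054 + 0.296 + 0.078 = 0.428
H(X|Y) = Σ_y P(y)·H(X|Y=y):
  Y=0: P(Y=0) = 0.572, P(X|Y=0) = (15/572, 25/52, 141/286) → H(X|Y=0) = 1.1488
  Y=1: P(Y=1) = 0.428, P(X|Y=1) = (27/214, 74/107, 39/214) → H(X|Y=1) = 1.1923
H(X|Y) = 0.572·1.1488 + 0.428·1.1923 = 1.1674 bits

I(X;Y) = H(X) - H(X|Y) = 1.2584 - 1.1674 = 0.0910 bits

Cross-check via I(X;Y) = H(X) + H(Y) - H(X,Y): computing H(Y) from the column sums and H(X,Y) from the 6 cells in the same way gives H(Y) = 0.9850 bits and H(X,Y) = 2.1524 bits, so
I(X;Y) = 1.2584 + 0.9850 - 2.1524 = 0.0910 bits ✓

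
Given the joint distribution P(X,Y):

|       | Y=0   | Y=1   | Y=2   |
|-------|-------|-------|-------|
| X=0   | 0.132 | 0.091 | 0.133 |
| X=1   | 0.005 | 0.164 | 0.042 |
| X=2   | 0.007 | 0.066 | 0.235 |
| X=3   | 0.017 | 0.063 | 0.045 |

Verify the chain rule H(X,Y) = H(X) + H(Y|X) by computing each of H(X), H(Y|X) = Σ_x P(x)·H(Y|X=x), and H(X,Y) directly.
H(X) = 1.9024 bits, H(Y|X) = 1.1955 bits, H(X,Y) = 3.0979 bits

Marginal of X (row sums):
  P(X=0) = 0.132 + 0.091 + 0.133 = 0.356
  P(X=1) = 0.005 + 0.164 + 0.042 = 0.211
  P(X=2) = 0.007 + 0.066 + 0.235 = 0.308
  P(X=3) = 0.017 + 0.063 + 0.045 = 0.125
H(X) = -[0.356·log₂(0.356) + 0.211·log₂(0.211) + 0.308·log₂(0.308) + 0.125·log₂(0.125)]
  = 0.5305 + 0.4736 + 0.5233 + 0.3750 = 1.9024 bits

H(Y|X) = Σ_x P(x)·H(Y|X=x):
  X=0: P(X=0) = 0.356, P(Y|X=0) = (33/89, 91/356, 133/356) → H(Y|X=0) = 1.5644
  X=1: P(X=1) = 0.211, P(Y|X=1) = (5/211, 164/211, 42/211) → H(Y|X=1) = 0.8741
  X=2: P(X=2) = 0.308, P(Y|X=2) = (1/44, 3/14, 235/308) → H(Y|X=2) = 0.8981
  X=3: P(X=3) = 0.125, P(Y|X=3) = (17/125, 63/125, 9/25) → H(Y|X=3) = 1.4203
H(Y|X) = 0.356·1.5644 + 0.211·0.8741 + 0.308·0.8981 + 0.125·1.4203 = 1.1955 bits

H(X,Y) = -Σ_{x,y} P(x,y) log₂ P(x,y). Per-cell terms -P(x,y)·log₂P(x,y):
  X=0: 0.3856, 0.3147, 0.3871
  X=1: 0.0382, 0.4278, 0.1921
  X=2: 0.0501, 0.2588, 0.4910
  X=3: 0.0999, 0.2513, 0.2013
Sum of the 12 terms: H(X,Y) = 3.0979 bits

Chain rule check:
  H(X) + H(Y|X) = 1.9024 + 1.1955 = 3.0979 bits
  H(X,Y) = 3.0979 bits
✓ Chain rule verified.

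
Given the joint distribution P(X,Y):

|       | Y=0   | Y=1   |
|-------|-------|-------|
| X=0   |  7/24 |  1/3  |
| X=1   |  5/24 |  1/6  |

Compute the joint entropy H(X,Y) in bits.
1.9491 bits

H(X,Y) = -Σ_{x,y} P(x,y) log₂ P(x,y). Per-cell terms -P(x,y)·log₂P(x,y):
  X=0: 0.5185, 0.5283
  X=1: 0.4715, 0.4308
Sum of the 4 terms: H(X,Y) = 1.9491 bits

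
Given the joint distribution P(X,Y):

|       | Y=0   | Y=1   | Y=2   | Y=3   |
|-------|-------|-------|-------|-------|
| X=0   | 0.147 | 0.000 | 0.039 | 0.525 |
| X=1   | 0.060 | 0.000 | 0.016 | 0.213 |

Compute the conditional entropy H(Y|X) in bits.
1.0240 bits

H(Y|X) = H(X,Y) - H(X)

H(X,Y) = -Σ_{x,y} P(x,y) log₂ P(x,y). Per-cell terms -P(x,y)·log₂P(x,y):
  X=0: 0.40662, 0.00000, 0.18253, 0.48805
  X=1: 0.24353, 0.00000, 0.09545, 0.47522
  (cells with P = 0 contribute 0)
Sum of the 8 terms: H(X,Y) = 1.8914 bits

Marginal of X (row sums):
  P(X=0) = 0.147 + 0.000 + 0.039 + 0.525 = 0.711
  P(X=1) = 0.060 + 0.000 + 0.016 + 0.213 = 0.289
H(X) = -[0.711·log₂(0.711) + 0.289·log₂(0.289)]
  = 0.34987 + 0.51756 = 0.8674 bits

H(Y|X) = H(X,Y) - H(X) = 1.8914 - 0.8674 = 1.0240 bits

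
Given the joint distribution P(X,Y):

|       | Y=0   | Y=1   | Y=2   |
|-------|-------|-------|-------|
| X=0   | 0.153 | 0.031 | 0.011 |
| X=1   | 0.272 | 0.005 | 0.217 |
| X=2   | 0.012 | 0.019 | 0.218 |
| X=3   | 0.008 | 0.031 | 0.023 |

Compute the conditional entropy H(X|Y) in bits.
1.3328 bits

H(X|Y) = H(X,Y) - H(Y)

H(X,Y) = -Σ_{x,y} P(x,y) log₂ P(x,y). Per-cell terms -P(x,y)·log₂P(x,y):
  X=0: 0.41438, 0.15536, 0.07157
  X=1: 0.51090, 0.03822, 0.47832
  X=2: 0.07657, 0.10864, 0.47908
  X=3: 0.05573, 0.15536, 0.12517
Sum of the 12 terms: H(X,Y) = 2.6693 bits

Marginal of Y (column sums):
  P(Y=0) = 0.153 + 0.272 + 0.012 + 0.008 = 0.445
  P(Y=1) = 0.031 + 0.005 + 0.019 + 0.031 = 0.086
  P(Y=2) = 0.011 + 0.217 + 0.218 + 0.023 = 0.469
H(Y) = -[0.445·log₂(0.445) + 0.086·log₂(0.086) + 0.469·log₂(0.469)]
  = 0.51981 + 0.30440 + 0.51231 = 1.3365 bits

H(X|Y) = H(X,Y) - H(Y) = 2.6693 - 1.3365 = 1.3328 bits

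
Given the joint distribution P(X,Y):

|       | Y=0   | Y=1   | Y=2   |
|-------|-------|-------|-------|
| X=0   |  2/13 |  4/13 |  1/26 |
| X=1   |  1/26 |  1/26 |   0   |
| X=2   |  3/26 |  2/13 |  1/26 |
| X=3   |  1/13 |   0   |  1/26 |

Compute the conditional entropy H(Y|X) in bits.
1.2348 bits

H(Y|X) = H(X,Y) - H(X)

H(X,Y) = -Σ_{x,y} P(x,y) log₂ P(x,y). Per-cell terms -P(x,y)·log₂P(x,y):
  X=0: 0.415452, 0.523212, 0.180786
  X=1: 0.180786, 0.180786, 0.000000
  X=2: 0.359478, 0.415452, 0.180786
  X=3: 0.284649, 0.000000, 0.180786
  (cells with P = 0 contribute 0)
Sum of the 12 terms: H(X,Y) = 2.90217 bits

Marginal of X (row sums):
  P(X=0) = 2/13 + 4/13 + 1/26 = 1/2
  P(X=1) = 1/26 + 1/26 + 0 = 1/13
  P(X=2) = 3/26 + 2/13 + 1/26 = 4/13
  P(X=3) = 1/13 + 0 + 1/26 = 3/26
H(X) = -[(1/2)·log₂(1/2) + (1/13)·log₂(1/13) + (4/13)·log₂(4/13) + (3/26)·log₂(3/26)]
  = 0.500000 + 0.284649 + 0.523212 + 0.359478 = 1.66734 bits

H(Y|X) = H(X,Y) - H(X) = 2.90217 - 1.66734 = 1.2348 bits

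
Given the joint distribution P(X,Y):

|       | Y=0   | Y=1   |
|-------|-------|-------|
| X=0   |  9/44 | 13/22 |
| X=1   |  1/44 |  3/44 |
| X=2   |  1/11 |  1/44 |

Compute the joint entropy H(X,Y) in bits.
1.7436 bits

H(X,Y) = -Σ_{x,y} P(x,y) log₂ P(x,y). Per-cell terms -P(x,y)·log₂P(x,y):
  X=0: 0.46831, 0.44850
  X=1: 0.12408, 0.26417
  X=2: 0.31449, 0.12408
Sum of the 6 terms: H(X,Y) = 1.7436 bits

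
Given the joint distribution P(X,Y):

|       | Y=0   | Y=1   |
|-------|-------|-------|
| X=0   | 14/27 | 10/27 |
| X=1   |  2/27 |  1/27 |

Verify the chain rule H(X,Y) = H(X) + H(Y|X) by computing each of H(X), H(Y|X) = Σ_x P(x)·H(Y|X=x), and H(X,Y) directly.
H(X) = 0.5033 bits, H(Y|X) = 0.9730 bits, H(X,Y) = 1.4763 bits

Marginal of X (row sums):
  P(X=0) = 14/27 + 10/27 = 8/9
  P(X=1) = 2/27 + 1/27 = 1/9
H(X) = -[(8/9)·log₂(8/9) + (1/9)·log₂(1/9)]
  = 0.151044 + 0.352214 = 0.5033 bits

H(Y|X) = Σ_x P(x)·H(Y|X=x):
  X=0: P(X=0) = 8/9, P(Y|X=0) = (7/12, 5/12) → H(Y|X=0) = 0.979869
  X=1: P(X=1) = 1/9, P(Y|X=1) = (2/3, 1/3) → H(Y|X=1) = 0.918296
H(Y|X) = (8/9)·0.979869 + (1/9)·0.918296 = 0.9730 bits

H(X,Y) = -Σ_{x,y} P(x,y) log₂ P(x,y). Per-cell terms -P(x,y)·log₂P(x,y):
  X=0: 0.491313, 0.530726
  X=1: 0.278140, 0.176107
Sum of the 4 terms: H(X,Y) = 1.4763 bits

Chain rule check:
  H(X) + H(Y|X) = 0.5033 + 0.9730 = 1.4763 bits
  H(X,Y) = 1.4763 bits
✓ Chain rule verified.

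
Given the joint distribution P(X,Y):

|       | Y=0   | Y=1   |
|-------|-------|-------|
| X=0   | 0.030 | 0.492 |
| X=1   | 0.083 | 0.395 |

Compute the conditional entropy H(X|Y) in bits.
0.9737 bits

H(X|Y) = H(X,Y) - H(Y)

H(X,Y) = -Σ_{x,y} P(x,y) log₂ P(x,y). Per-cell terms -P(x,y)·log₂P(x,y):
  X=0: 0.15177, 0.50345
  X=1: 0.29803, 0.52933
Sum of the 4 terms: H(X,Y) = 1.4826 bits

Marginal of Y (column sums):
  P(Y=0) = 0.030 + 0.083 = 0.113
  P(Y=1) = 0.492 + 0.395 = 0.887
H(Y) = -[0.113·log₂(0.113) + 0.887·log₂(0.887)]
  = 0.35545 + 0.15345 = 0.5089 bits

H(X|Y) = H(X,Y) - H(Y) = 1.4826 - 0.5089 = 0.9737 bits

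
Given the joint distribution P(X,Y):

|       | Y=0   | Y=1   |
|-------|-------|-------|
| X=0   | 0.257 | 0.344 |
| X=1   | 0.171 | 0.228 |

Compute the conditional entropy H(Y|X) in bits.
0.9850 bits

H(Y|X) = H(X,Y) - H(X)

H(X,Y) = -Σ_{x,y} P(x,y) log₂ P(x,y). Per-cell terms -P(x,y)·log₂P(x,y):
  X=0: 0.5038, 0.5296
  X=1: 0.4357, 0.4863
Sum of the 4 terms: H(X,Y) = 1.9554 bits

Marginal of X (row sums):
  P(X=0) = 0.257 + 0.344 = 0.601
  P(X=1) = 0.171 + 0.228 = 0.399
H(X) = -[0.601·log₂(0.601) + 0.399·log₂(0.399)]
  = 0.4415 + 0.5289 = 0.9704 bits

H(Y|X) = H(X,Y) - H(X) = 1.9554 - 0.9704 = 0.9850 bits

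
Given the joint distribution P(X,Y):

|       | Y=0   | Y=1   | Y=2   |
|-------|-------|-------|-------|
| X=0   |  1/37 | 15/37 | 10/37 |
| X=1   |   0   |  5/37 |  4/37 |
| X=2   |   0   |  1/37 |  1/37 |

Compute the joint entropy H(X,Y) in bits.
2.1978 bits

H(X,Y) = -Σ_{x,y} P(x,y) log₂ P(x,y). Per-cell terms -P(x,y)·log₂P(x,y):
  X=0: 0.1408, 0.5281, 0.5101
  X=1: 0.0000, 0.3902, 0.3470
  X=2: 0.0000, 0.1408, 0.1408
  (cells with P = 0 contribute 0)
Sum of the 9 terms: H(X,Y) = 2.1978 bits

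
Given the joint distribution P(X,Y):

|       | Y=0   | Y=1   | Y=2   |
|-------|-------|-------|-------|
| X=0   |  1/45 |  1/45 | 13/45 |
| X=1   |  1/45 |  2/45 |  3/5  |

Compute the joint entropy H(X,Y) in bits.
1.5255 bits

H(X,Y) = -Σ_{x,y} P(x,y) log₂ P(x,y). Per-cell terms -P(x,y)·log₂P(x,y):
  X=0: 0.12204, 0.12204, 0.51752
  X=1: 0.12204, 0.19964, 0.44218
Sum of the 6 terms: H(X,Y) = 1.5255 bits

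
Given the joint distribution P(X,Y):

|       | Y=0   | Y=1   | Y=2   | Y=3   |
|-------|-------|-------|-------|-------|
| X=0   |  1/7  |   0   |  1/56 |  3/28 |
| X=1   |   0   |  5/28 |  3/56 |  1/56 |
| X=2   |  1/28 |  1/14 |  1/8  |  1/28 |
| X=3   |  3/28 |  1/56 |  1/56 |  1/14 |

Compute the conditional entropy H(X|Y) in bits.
1.4479 bits

H(X|Y) = H(X,Y) - H(Y)

H(X,Y) = -Σ_{x,y} P(x,y) log₂ P(x,y). Per-cell terms -P(x,y)·log₂P(x,y):
  X=0: 0.40105, 0.00000, 0.10370, 0.34526
  X=1: 0.00000, 0.44383, 0.22620, 0.10370
  X=2: 0.17169, 0.27195, 0.37500, 0.17169
  X=3: 0.34526, 0.10370, 0.10370, 0.27195
  (cells with P = 0 contribute 0)
Sum of the 16 terms: H(X,Y) = 3.4387 bits

Marginal of Y (column sums):
  P(Y=0) = 1/7 + 0 + 1/28 + 3/28 = 2/7
  P(Y=1) = 0 + 5/28 + 1/14 + 1/56 = 15/56
  P(Y=2) = 1/56 + 3/56 + 1/8 + 1/56 = 3/14
  P(Y=3) = 3/28 + 1/56 + 1/28 + 1/14 = 13/56
H(Y) = -[(2/7)·log₂(2/7) + (15/56)·log₂(15/56) + (3/14)·log₂(3/14) + (13/56)·log₂(13/56)]
  = 0.51639 + 0.50905 + 0.47623 + 0.48911 = 1.9908 bits

H(X|Y) = H(X,Y) - H(Y) = 3.4387 - 1.9908 = 1.4479 bits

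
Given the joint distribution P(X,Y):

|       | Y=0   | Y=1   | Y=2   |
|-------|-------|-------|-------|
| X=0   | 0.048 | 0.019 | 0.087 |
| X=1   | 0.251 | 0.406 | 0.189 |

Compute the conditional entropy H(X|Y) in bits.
0.5502 bits

H(X|Y) = H(X,Y) - H(Y)

H(X,Y) = -Σ_{x,y} P(x,y) log₂ P(x,y). Per-cell terms -P(x,y)·log₂P(x,y):
  X=0: 0.21028, 0.10864, 0.30649
  X=1: 0.50055, 0.52798, 0.45427
Sum of the 6 terms: H(X,Y) = 2.1082 bits

Marginal of Y (column sums):
  P(Y=0) = 0.048 + 0.251 = 0.299
  P(Y=1) = 0.019 + 0.406 = 0.425
  P(Y=2) = 0.087 + 0.189 = 0.276
H(Y) = -[0.299·log₂(0.299) + 0.425·log₂(0.425) + 0.276·log₂(0.276)]
  = 0.52079 + 0.52465 + 0.51260 = 1.5580 bits

H(X|Y) = H(X,Y) - H(Y) = 2.1082 - 1.5580 = 0.5502 bits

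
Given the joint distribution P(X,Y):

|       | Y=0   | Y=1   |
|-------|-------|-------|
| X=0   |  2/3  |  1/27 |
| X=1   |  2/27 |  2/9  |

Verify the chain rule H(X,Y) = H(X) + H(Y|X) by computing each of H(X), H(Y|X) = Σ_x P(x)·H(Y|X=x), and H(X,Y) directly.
H(X) = 0.8767 bits, H(Y|X) = 0.4497 bits, H(X,Y) = 1.3264 bits

Marginal of X (row sums):
  P(X=0) = 2/3 + 1/27 = 19/27
  P(X=1) = 2/27 + 2/9 = 8/27
H(X) = -[(19/27)·log₂(19/27) + (8/27)·log₂(8/27)]
  = 0.3567 + 0.5200 = 0.8767 bits

H(Y|X) = Σ_x P(x)·H(Y|X=x):
  X=0: P(X=0) = 19/27, P(Y|X=0) = (18/19, 1/19) → H(Y|X=0) = 0.2975
  X=1: P(X=1) = 8/27, P(Y|X=1) = (1/4, 3/4) → H(Y|X=1) = 0.8113
H(Y|X) = (19/27)·0.2975 + (8/27)·0.8113 = 0.4497 bits

H(X,Y) = -Σ_{x,y} P(x,y) log₂ P(x,y). Per-cell terms -P(x,y)·log₂P(x,y):
  X=0: 0.3900, 0.1761
  X=1: 0.2781, 0.4822
Sum of the 4 terms: H(X,Y) = 1.3264 bits

Chain rule check:
  H(X) + H(Y|X) = 0.8767 + 0.4497 = 1.3264 bits
  H(X,Y) = 1.3264 bits
✓ Chain rule verified.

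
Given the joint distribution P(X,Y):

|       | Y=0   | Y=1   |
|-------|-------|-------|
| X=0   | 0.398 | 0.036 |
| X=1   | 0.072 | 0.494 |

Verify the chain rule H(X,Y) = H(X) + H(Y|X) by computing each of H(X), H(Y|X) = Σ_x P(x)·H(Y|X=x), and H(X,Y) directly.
H(X) = 0.9874 bits, H(Y|X) = 0.4902 bits, H(X,Y) = 1.4776 bits

Marginal of X (row sums):
  P(X=0) = 0.398 + 0.036 = 0.434
  P(X=1) = 0.072 + 0.494 = 0.566
H(X) = -[0.434·log₂(0.434) + 0.566·log₂(0.566)]
  = 0.5226 + 0.4648 = 0.9874 bits

H(Y|X) = Σ_x P(x)·H(Y|X=x):
  X=0: P(X=0) = 0.434, P(Y|X=0) = (199/217, 18/217) → H(Y|X=0) = 0.4125
  X=1: P(X=1) = 0.566, P(Y|X=1) = (36/283, 247/283) → H(Y|X=1) = 0.5497
H(Y|X) = 0.434·0.4125 + 0.566·0.5497 = 0.4902 bits

H(X,Y) = -Σ_{x,y} P(x,y) log₂ P(x,y). Per-cell terms -P(x,y)·log₂P(x,y):
  X=0: 0.5290, 0.1727
  X=1: 0.2733, 0.5026
Sum of the 4 terms: H(X,Y) = 1.4776 bits

Chain rule check:
  H(X) + H(Y|X) = 0.9874 + 0.4902 = 1.4776 bits
  H(X,Y) = 1.4776 bits
✓ Chain rule verified.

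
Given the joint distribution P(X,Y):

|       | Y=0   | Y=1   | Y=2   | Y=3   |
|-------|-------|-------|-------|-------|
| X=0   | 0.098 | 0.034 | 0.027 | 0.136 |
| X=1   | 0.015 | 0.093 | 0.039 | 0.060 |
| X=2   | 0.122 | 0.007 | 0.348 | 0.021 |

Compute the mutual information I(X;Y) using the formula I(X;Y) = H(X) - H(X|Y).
0.4460 bits

I(X;Y) = H(X) - H(X|Y)

Marginal of X (row sums):
  P(X=0) = 0.098 + 0.034 + 0.027 + 0.136 = 0.295
  P(X=1) = 0.015 + 0.093 + 0.039 + 0.060 = 0.207
  P(X=2) = 0.122 + 0.007 + 0.348 + 0.021 = 0.498
H(X) = -[0.295·log₂(0.295) + 0.207·log₂(0.207) + 0.498·log₂(0.498)]
  = 0.51956 + 0.47037 + 0.50088 = 1.4908 bits

Marginal of Y (column sums):
  P(Y=0) = 0.098 + 0.015 + 0.122 = 0.235
  P(Y=1) = 0.034 + 0.093 + 0.007 = 0.134
  P(Y=2) = 0.027 + 0.039 + 0.348 = 0.414
  P(Y=3) = 0.136 + 0.060 + 0.021 = 0.217
H(X|Y) = Σ_y P(y)·H(X|Y=y):
  Y=0: P(Y=0) = 0.235, P(X|Y=0) = (98/235, 3/47, 122/235) → H(X|Y=0) = 1.27058
  Y=1: P(Y=1) = 0.134, P(X|Y=1) = (17/67, 93/134, 7/134) → H(X|Y=1) = 1.09022
  Y=2: P(Y=2) = 0.414, P(X|Y=2) = (3/46, 13/138, 58/69) → H(X|Y=2) = 0.78852
  Y=3: P(Y=3) = 0.217, P(X|Y=3) = (136/217, 60/217, 3/31) → H(X|Y=3) = 1.26133
H(X|Y) = 0.235·1.27058 + 0.134·1.09022 + 0.414·0.78852 + 0.217·1.26133 = 1.0448 bits

I(X;Y) = H(X) - H(X|Y) = 1.4908 - 1.0448 = 0.4460 bits

Cross-check via I(X;Y) = H(X) + H(Y) - H(X,Y): computing H(Y) from the column sums and H(X,Y) from the 12 cells in the same way gives H(Y) = 1.8846 bits and H(X,Y) = 2.9294 bits, so
I(X;Y) = 1.4908 + 1.8846 - 2.9294 = 0.4460 bits ✓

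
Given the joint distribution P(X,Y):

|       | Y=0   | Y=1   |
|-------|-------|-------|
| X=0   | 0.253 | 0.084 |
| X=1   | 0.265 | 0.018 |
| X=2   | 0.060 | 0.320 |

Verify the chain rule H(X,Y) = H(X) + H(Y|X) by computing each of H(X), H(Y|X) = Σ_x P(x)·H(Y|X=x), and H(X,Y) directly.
H(X) = 1.5746 bits, H(Y|X) = 0.6088 bits, H(X,Y) = 2.1834 bits

Marginal of X (row sums):
  P(X=0) = 0.253 + 0.084 = 0.337
  P(X=1) = 0.265 + 0.018 = 0.283
  P(X=2) = 0.060 + 0.320 = 0.380
H(X) = -[0.337·log₂(0.337) + 0.283·log₂(0.283) + 0.380·log₂(0.380)]
  = 0.52881 + 0.51538 + 0.53045 = 1.5746 bits

H(Y|X) = Σ_x P(x)·H(Y|X=x):
  X=0: P(X=0) = 0.337, P(Y|X=0) = (253/337, 84/337) → H(Y|X=0) = 0.81010
  X=1: P(X=1) = 0.283, P(Y|X=1) = (265/283, 18/283) → H(Y|X=1) = 0.34159
  X=2: P(X=2) = 0.380, P(Y|X=2) = (3/19, 16/19) → H(Y|X=2) = 0.62925
H(Y|X) = 0.337·0.81010 + 0.283·0.34159 + 0.380·0.62925 = 0.6088 bits

H(X,Y) = -Σ_{x,y} P(x,y) log₂ P(x,y). Per-cell terms -P(x,y)·log₂P(x,y):
  X=0: 0.50165, 0.30017
  X=1: 0.50772, 0.10433
  X=2: 0.24353, 0.52603
Sum of the 6 terms: H(X,Y) = 2.1834 bits

Chain rule check:
  H(X) + H(Y|X) = 1.5746 + 0.6088 = 2.1834 bits
  H(X,Y) = 2.1834 bits
✓ Chain rule verified.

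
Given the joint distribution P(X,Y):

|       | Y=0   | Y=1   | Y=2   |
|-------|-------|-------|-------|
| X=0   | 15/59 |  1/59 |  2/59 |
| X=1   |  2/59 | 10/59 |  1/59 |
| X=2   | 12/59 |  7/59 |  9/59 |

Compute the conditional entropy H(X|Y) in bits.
1.2193 bits

H(X|Y) = H(X,Y) - H(Y)

H(X,Y) = -Σ_{x,y} P(x,y) log₂ P(x,y). Per-cell terms -P(x,y)·log₂P(x,y):
  X=0: 0.502310, 0.099706, 0.165513
  X=1: 0.165513, 0.434019, 0.099706
  X=2: 0.467325, 0.364865, 0.413804
Sum of the 9 terms: H(X,Y) = 2.71276 bits

Marginal of Y (column sums):
  P(Y=0) = 15/59 + 2/59 + 12/59 = 29/59
  P(Y=1) = 1/59 + 10/59 + 7/59 = 18/59
  P(Y=2) = 2/59 + 1/59 + 9/59 = 12/59
H(Y) = -[(29/59)·log₂(29/59) + (18/59)·log₂(18/59) + (12/59)·log₂(12/59)]
  = 0.503647 + 0.522524 + 0.467325 = 1.49350 bits

H(X|Y) = H(X,Y) - H(Y) = 2.71276 - 1.49350 = 1.2193 bits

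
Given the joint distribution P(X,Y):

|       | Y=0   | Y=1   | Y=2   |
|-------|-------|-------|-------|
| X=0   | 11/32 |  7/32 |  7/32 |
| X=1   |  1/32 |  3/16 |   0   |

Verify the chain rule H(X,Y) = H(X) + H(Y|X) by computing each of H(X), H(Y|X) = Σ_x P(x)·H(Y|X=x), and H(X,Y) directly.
H(X) = 0.7579 bits, H(Y|X) = 1.3400 bits, H(X,Y) = 2.0979 bits

Marginal of X (row sums):
  P(X=0) = 11/32 + 7/32 + 7/32 = 25/32
  P(X=1) = 1/32 + 3/16 + 0 = 7/32
H(X) = -[(25/32)·log₂(25/32) + (7/32)·log₂(7/32)]
  = 0.27824 + 0.47964 = 0.7579 bits

H(Y|X) = Σ_x P(x)·H(Y|X=x):
  X=0: P(X=0) = 25/32, P(Y|X=0) = (11/25, 7/25, 7/25) → H(Y|X=0) = 1.54959
  X=1: P(X=1) = 7/32, P(Y|X=1) = (1/7, 6/7, 0) → H(Y|X=1) = 0.59167
H(Y|X) = (25/32)·1.54959 + (7/32)·0.59167 = 1.3400 bits

H(X,Y) = -Σ_{x,y} P(x,y) log₂ P(x,y). Per-cell terms -P(x,y)·log₂P(x,y):
  X=0: 0.52957, 0.47964, 0.47964
  X=1: 0.15625, 0.45282, 0.00000
  (cells with P = 0 contribute 0)
Sum of the 6 terms: H(X,Y) = 2.0979 bits

Chain rule check:
  H(X) + H(Y|X) = 0.7579 + 1.3400 = 2.0979 bits
  H(X,Y) = 2.0979 bits
✓ Chain rule verified.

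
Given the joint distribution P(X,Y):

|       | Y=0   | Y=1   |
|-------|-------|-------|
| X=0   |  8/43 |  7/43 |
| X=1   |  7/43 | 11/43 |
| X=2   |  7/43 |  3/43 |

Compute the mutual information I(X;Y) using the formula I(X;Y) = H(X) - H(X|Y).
0.0434 bits

I(X;Y) = H(X) - H(X|Y)

Marginal of X (row sums):
  P(X=0) = 8/43 + 7/43 = 15/43
  P(X=1) = 7/43 + 11/43 = 18/43
  P(X=2) = 7/43 + 3/43 = 10/43
H(X) = -[(15/43)·log₂(15/43) + (18/43)·log₂(18/43) + (10/43)·log₂(10/43)]
  = 0.5300 + 0.5259 + 0.4894 = 1.5453 bits

Marginal of Y (column sums):
  P(Y=0) = 8/43 + 7/43 + 7/43 = 22/43
  P(Y=1) = 7/43 + 11/43 + 3/43 = 21/43
H(X|Y) = Σ_y P(y)·H(X|Y=y):
  Y=0: P(Y=0) = 22/43, P(X|Y=0) = (4/11, 7/22, 7/22) → H(X|Y=0) = 1.5820
  Y=1: P(Y=1) = 21/43, P(X|Y=1) = (1/3, 11/21, 1/7) → H(X|Y=1) = 1.4180
H(X|Y) = (22/43)·1.5820 + (21/43)·1.4180 = 1.5019 bits

I(X;Y) = H(X) - H(X|Y) = 1.5453 - 1.5019 = 0.0434 bits

Cross-check via I(X;Y) = H(X) + H(Y) - H(X,Y): computing H(Y) from the column sums and H(X,Y) from the 6 cells in the same way gives H(Y) = 0.9996 bits and H(X,Y) = 2.5015 bits, so
I(X;Y) = 1.5453 + 0.9996 - 2.5015 = 0.0434 bits ✓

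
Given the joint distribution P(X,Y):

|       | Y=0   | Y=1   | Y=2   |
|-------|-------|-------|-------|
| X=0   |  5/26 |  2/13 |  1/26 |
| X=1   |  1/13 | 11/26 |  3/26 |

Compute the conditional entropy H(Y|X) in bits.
1.2616 bits

H(Y|X) = H(X,Y) - H(X)

H(X,Y) = -Σ_{x,y} P(x,y) log₂ P(x,y). Per-cell terms -P(x,y)·log₂P(x,y):
  X=0: 0.4574, 0.4155, 0.1808
  X=1: 0.2846, 0.5250, 0.3595
Sum of the 6 terms: H(X,Y) = 2.2228 bits

Marginal of X (row sums):
  P(X=0) = 5/26 + 2/13 + 1/26 = 5/13
  P(X=1) = 1/13 + 11/26 + 3/26 = 8/13
H(X) = -[(5/13)·log₂(5/13) + (8/13)·log₂(8/13)]
  = 0.5302 + 0.4310 = 0.9612 bits

H(Y|X) = H(X,Y) - H(X) = 2.2228 - 0.9612 = 1.2616 bits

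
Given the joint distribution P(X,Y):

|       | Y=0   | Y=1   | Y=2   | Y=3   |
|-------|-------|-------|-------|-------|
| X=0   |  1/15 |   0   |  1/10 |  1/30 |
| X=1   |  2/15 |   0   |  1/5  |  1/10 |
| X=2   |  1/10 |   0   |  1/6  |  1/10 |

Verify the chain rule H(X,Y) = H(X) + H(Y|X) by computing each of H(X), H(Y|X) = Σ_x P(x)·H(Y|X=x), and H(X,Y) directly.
H(X) = 1.5179 bits, H(Y|X) = 1.5177 bits, H(X,Y) = 3.0356 bits

Marginal of X (row sums):
  P(X=0) = 1/15 + 0 + 1/10 + 1/30 = 1/5
  P(X=1) = 2/15 + 0 + 1/5 + 1/10 = 13/30
  P(X=2) = 1/10 + 0 + 1/6 + 1/10 = 11/30
H(X) = -[(1/5)·log₂(1/5) + (13/30)·log₂(13/30) + (11/30)·log₂(11/30)]
  = 0.46439 + 0.52280 + 0.53073 = 1.5179 bits

H(Y|X) = Σ_x P(x)·H(Y|X=x):
  X=0: P(X=0) = 1/5, P(Y|X=0) = (1/3, 0, 1/2, 1/6) → H(Y|X=0) = 1.45915
  X=1: P(X=1) = 13/30, P(Y|X=1) = (4/13, 0, 6/13, 3/13) → H(Y|X=1) = 1.52623
  X=2: P(X=2) = 11/30, P(Y|X=2) = (3/11, 0, 5/11, 3/11) → H(Y|X=2) = 1.53948
H(Y|X) = (1/5)·1.45915 + (13/30)·1.52623 + (11/30)·1.53948 = 1.5177 bits

H(X,Y) = -Σ_{x,y} P(x,y) log₂ P(x,y). Per-cell terms -P(x,y)·log₂P(x,y):
  X=0: 0.26046, 0.00000, 0.33219, 0.16356
  X=1: 0.38759, 0.00000, 0.46439, 0.33219
  X=2: 0.33219, 0.00000, 0.43083, 0.33219
  (cells with P = 0 contribute 0)
Sum of the 12 terms: H(X,Y) = 3.0356 bits

Chain rule check:
  H(X) + H(Y|X) = 1.5179 + 1.5177 = 3.0356 bits
  H(X,Y) = 3.0356 bits
✓ Chain rule verified.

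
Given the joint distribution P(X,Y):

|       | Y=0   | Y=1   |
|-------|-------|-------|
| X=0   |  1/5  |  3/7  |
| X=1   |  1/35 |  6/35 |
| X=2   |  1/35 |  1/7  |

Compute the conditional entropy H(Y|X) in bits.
0.7970 bits

H(Y|X) = H(X,Y) - H(X)

H(X,Y) = -Σ_{x,y} P(x,y) log₂ P(x,y). Per-cell terms -P(x,y)·log₂P(x,y):
  X=0: 0.46439, 0.52388
  X=1: 0.14655, 0.43617
  X=2: 0.14655, 0.40105
Sum of the 6 terms: H(X,Y) = 2.1186 bits

Marginal of X (row sums):
  P(X=0) = 1/5 + 3/7 = 22/35
  P(X=1) = 1/35 + 6/35 = 1/5
  P(X=2) = 1/35 + 1/7 = 6/35
H(X) = -[(22/35)·log₂(22/35) + (1/5)·log₂(1/5) + (6/35)·log₂(6/35)]
  = 0.42105 + 0.46439 + 0.43617 = 1.3216 bits

H(Y|X) = H(X,Y) - H(X) = 2.1186 - 1.3216 = 0.7970 bits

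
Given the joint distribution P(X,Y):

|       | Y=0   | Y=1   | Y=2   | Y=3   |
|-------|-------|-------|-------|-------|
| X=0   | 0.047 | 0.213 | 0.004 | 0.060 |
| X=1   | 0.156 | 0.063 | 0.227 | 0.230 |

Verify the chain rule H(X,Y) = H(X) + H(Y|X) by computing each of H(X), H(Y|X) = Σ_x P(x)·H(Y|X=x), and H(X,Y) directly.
H(X) = 0.9087 bits, H(Y|X) = 1.6920 bits, H(X,Y) = 2.6006 bits

Marginal of X (row sums):
  P(X=0) = 0.047 + 0.213 + 0.004 + 0.060 = 0.324
  P(X=1) = 0.156 + 0.063 + 0.227 + 0.230 = 0.676
H(X) = -[0.324·log₂(0.324) + 0.676·log₂(0.676)]
  = 0.5268 + 0.3819 = 0.9087 bits

H(Y|X) = Σ_x P(x)·H(Y|X=x):
  X=0: P(X=0) = 0.324, P(Y|X=0) = (47/324, 71/108, 1/81, 5/27) → H(Y|X=0) = 1.3307
  X=1: P(X=1) = 0.676, P(Y|X=1) = (3/13, 63/676, 227/676, 115/338) → H(Y|X=1) = 1.8651
H(Y|X) = 0.324·1.3307 + 0.676·1.8651 = 1.6920 bits

H(X,Y) = -Σ_{x,y} P(x,y) log₂ P(x,y). Per-cell terms -P(x,y)·log₂P(x,y):
  X=0: 0.2073, 0.4752, 0.0319, 0.2435
  X=1: 0.4181, 0.2513, 0.4856, 0.4877
Sum of the 8 terms: H(X,Y) = 2.6006 bits

Chain rule check:
  H(X) + H(Y|X) = 0.9087 + 1.6920 = 2.6007 bits
  H(X,Y) = 2.6006 bits
✓ Chain rule verified (Δ = 0.0001 is 4-dp rounding noise: each of the three values was rounded independently).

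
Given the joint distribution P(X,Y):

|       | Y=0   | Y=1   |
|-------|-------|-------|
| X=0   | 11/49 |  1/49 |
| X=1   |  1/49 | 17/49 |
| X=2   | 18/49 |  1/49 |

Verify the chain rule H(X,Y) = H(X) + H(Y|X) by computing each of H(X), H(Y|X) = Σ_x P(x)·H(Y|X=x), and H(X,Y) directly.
H(X) = 1.5578 bits, H(Y|X) = 0.3304 bits, H(X,Y) = 1.8882 bits

Marginal of X (row sums):
  P(X=0) = 11/49 + 1/49 = 12/49
  P(X=1) = 1/49 + 17/49 = 18/49
  P(X=2) = 18/49 + 1/49 = 19/49
H(X) = -[(12/49)·log₂(12/49) + (18/49)·log₂(18/49) + (19/49)·log₂(19/49)]
  = 0.4971 + 0.5307 + 0.5300 = 1.5578 bits

H(Y|X) = Σ_x P(x)·H(Y|X=x):
  X=0: P(X=0) = 12/49, P(Y|X=0) = (11/12, 1/12) → H(Y|X=0) = 0.4138
  X=1: P(X=1) = 18/49, P(Y|X=1) = (1/18, 17/18) → H(Y|X=1) = 0.3095
  X=2: P(X=2) = 19/49, P(Y|X=2) = (18/19, 1/19) → H(Y|X=2) = 0.2975
H(Y|X) = (12/49)·0.4138 + (18/49)·0.3095 + (19/49)·0.2975 = 0.3304 bits

H(X,Y) = -Σ_{x,y} P(x,y) log₂ P(x,y). Per-cell terms -P(x,y)·log₂P(x,y):
  X=0: 0.4838, 0.1146
  X=1: 0.1146, 0.5299
  X=2: 0.5307, 0.1146
Sum of the 6 terms: H(X,Y) = 1.8882 bits

Chain rule check:
  H(X) + H(Y|X) = 1.5578 + 0.3304 = 1.8882 bits
  H(X,Y) = 1.8882 bits
✓ Chain rule verified.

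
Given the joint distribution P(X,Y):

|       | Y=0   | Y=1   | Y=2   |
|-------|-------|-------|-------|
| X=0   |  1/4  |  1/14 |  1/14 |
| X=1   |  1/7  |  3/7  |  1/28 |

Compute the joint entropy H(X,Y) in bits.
2.1405 bits

H(X,Y) = -Σ_{x,y} P(x,y) log₂ P(x,y). Per-cell terms -P(x,y)·log₂P(x,y):
  X=0: 0.50000, 0.27195, 0.27195
  X=1: 0.40105, 0.52388, 0.17169
Sum of the 6 terms: H(X,Y) = 2.1405 bits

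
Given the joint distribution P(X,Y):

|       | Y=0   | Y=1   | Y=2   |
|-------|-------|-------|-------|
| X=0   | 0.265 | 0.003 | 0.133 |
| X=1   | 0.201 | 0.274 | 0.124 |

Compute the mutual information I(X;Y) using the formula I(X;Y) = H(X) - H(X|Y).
0.2312 bits

I(X;Y) = H(X) - H(X|Y)

Marginal of X (row sums):
  P(X=0) = 0.265 + 0.003 + 0.133 = 0.401
  P(X=1) = 0.201 + 0.274 + 0.124 = 0.599
H(X) = -[0.401·log₂(0.401) + 0.599·log₂(0.599)]
  = 0.5286 + 0.4429 = 0.9715 bits

Marginal of Y (column sums):
  P(Y=0) = 0.265 + 0.201 = 0.466
  P(Y=1) = 0.003 + 0.274 = 0.277
  P(Y=2) = 0.133 + 0.124 = 0.257
H(X|Y) = Σ_y P(y)·H(X|Y=y):
  Y=0: P(Y=0) = 0.466, P(X|Y=0) = (265/466, 201/466) → H(X|Y=0) = 0.9864
  Y=1: P(Y=1) = 0.277, P(X|Y=1) = (3/277, 274/277) → H(X|Y=1) = 0.0862
  Y=2: P(Y=2) = 0.257, P(X|Y=2) = (133/257, 124/257) → H(X|Y=2) = 0.9991
H(X|Y) = 0.466·0.9864 + 0.277·0.0862 + 0.257·0.9991 = 0.7403 bits

I(X;Y) = H(X) - H(X|Y) = 0.9715 - 0.7403 = 0.2312 bits

Cross-check via I(X;Y) = H(X) + H(Y) - H(X,Y): computing H(Y) from the column sums and H(X,Y) from the 6 cells in the same way gives H(Y) = 1.5301 bits and H(X,Y) = 2.2704 bits, so
I(X;Y) = 0.9715 + 1.5301 - 2.2704 = 0.2312 bits ✓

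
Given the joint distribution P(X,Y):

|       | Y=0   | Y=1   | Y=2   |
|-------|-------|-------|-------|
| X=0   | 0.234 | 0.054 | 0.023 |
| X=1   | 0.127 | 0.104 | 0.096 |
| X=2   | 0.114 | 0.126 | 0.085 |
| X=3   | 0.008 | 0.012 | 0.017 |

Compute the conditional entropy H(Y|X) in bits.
1.3990 bits

H(Y|X) = H(X,Y) - H(X)

H(X,Y) = -Σ_{x,y} P(x,y) log₂ P(x,y). Per-cell terms -P(x,y)·log₂P(x,y):
  X=0: 0.490328, 0.227388, 0.125171
  X=1: 0.378092, 0.339596, 0.324559
  X=2: 0.357150, 0.376552, 0.302293
  X=3: 0.055726, 0.076570, 0.099931
Sum of the 12 terms: H(X,Y) = 3.15336 bits

Marginal of X (row sums):
  P(X=0) = 0.234 + 0.054 + 0.023 = 0.311
  P(X=1) = 0.127 + 0.104 + 0.096 = 0.327
  P(X=2) = 0.114 + 0.126 + 0.085 = 0.325
  P(X=3) = 0.008 + 0.012 + 0.017 = 0.037
H(X) = -[0.311·log₂(0.311) + 0.327·log₂(0.327) + 0.325·log₂(0.325) + 0.037·log₂(0.037)]
  = 0.524039 + 0.527332 + 0.526984 + 0.175984 = 1.75434 bits

H(Y|X) = H(X,Y) - H(X) = 3.15336 - 1.75434 = 1.3990 bits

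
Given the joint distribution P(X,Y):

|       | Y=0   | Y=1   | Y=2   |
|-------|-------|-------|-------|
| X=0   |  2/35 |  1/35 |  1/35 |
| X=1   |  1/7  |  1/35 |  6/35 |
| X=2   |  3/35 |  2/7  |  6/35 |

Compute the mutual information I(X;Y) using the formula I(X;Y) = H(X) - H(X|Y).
0.1730 bits

I(X;Y) = H(X) - H(X|Y)

Marginal of X (row sums):
  P(X=0) = 2/35 + 1/35 + 1/35 = 4/35
  P(X=1) = 1/7 + 1/35 + 6/35 = 12/35
  P(X=2) = 3/35 + 2/7 + 6/35 = 19/35
H(X) = -[(4/35)·log₂(4/35) + (12/35)·log₂(12/35) + (19/35)·log₂(19/35)]
  = 0.3576 + 0.5295 + 0.4785 = 1.3656 bits

Marginal of Y (column sums):
  P(Y=0) = 2/35 + 1/7 + 3/35 = 2/7
  P(Y=1) = 1/35 + 1/35 + 2/7 = 12/35
  P(Y=2) = 1/35 + 6/35 + 6/35 = 13/35
H(X|Y) = Σ_y P(y)·H(X|Y=y):
  Y=0: P(Y=0) = 2/7, P(X|Y=0) = (1/5, 1/2, 3/10) → H(X|Y=0) = 1.4855
  Y=1: P(Y=1) = 12/35, P(X|Y=1) = (1/12, 1/12, 5/6) → H(X|Y=1) = 0.8167
  Y=2: P(Y=2) = 13/35, P(X|Y=2) = (1/13, 6/13, 6/13) → H(X|Y=2) = 1.3143
H(X|Y) = (2/7)·1.4855 + (12/35)·0.8167 + (13/35)·1.3143 = 1.1926 bits

I(X;Y) = H(X) - H(X|Y) = 1.3656 - 1.1926 = 0.1730 bits

Cross-check via I(X;Y) = H(X) + H(Y) - H(X,Y): computing H(Y) from the column sums and H(X,Y) from the 9 cells in the same way gives H(Y) = 1.5766 bits and H(X,Y) = 2.7692 bits, so
I(X;Y) = 1.3656 + 1.5766 - 2.7692 = 0.1730 bits ✓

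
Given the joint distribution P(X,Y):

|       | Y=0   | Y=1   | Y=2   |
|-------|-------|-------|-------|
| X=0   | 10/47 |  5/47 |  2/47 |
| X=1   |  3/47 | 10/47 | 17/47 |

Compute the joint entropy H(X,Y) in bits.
2.2718 bits

H(X,Y) = -Σ_{x,y} P(x,y) log₂ P(x,y). Per-cell terms -P(x,y)·log₂P(x,y):
  X=0: 0.4750, 0.3439, 0.1938
  X=1: 0.2534, 0.4750, 0.5307
Sum of the 6 terms: H(X,Y) = 2.2718 bits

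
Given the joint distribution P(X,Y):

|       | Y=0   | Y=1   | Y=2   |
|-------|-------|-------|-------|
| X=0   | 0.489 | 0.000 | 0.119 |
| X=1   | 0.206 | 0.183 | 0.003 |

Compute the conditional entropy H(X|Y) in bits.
0.6297 bits

H(X|Y) = H(X,Y) - H(Y)

H(X,Y) = -Σ_{x,y} P(x,y) log₂ P(x,y). Per-cell terms -P(x,y)·log₂P(x,y):
  X=0: 0.50469, 0.00000, 0.36545
  X=1: 0.46953, 0.44837, 0.02514
  (cells with P = 0 contribute 0)
Sum of the 6 terms: H(X,Y) = 1.8132 bits

Marginal of Y (column sums):
  P(Y=0) = 0.489 + 0.206 = 0.695
  P(Y=1) = 0.000 + 0.183 = 0.183
  P(Y=2) = 0.119 + 0.003 = 0.122
H(Y) = -[0.695·log₂(0.695) + 0.183·log₂(0.183) + 0.122·log₂(0.122)]
  = 0.36482 + 0.44837 + 0.37028 = 1.1835 bits

H(X|Y) = H(X,Y) - H(Y) = 1.8132 - 1.1835 = 0.6297 bits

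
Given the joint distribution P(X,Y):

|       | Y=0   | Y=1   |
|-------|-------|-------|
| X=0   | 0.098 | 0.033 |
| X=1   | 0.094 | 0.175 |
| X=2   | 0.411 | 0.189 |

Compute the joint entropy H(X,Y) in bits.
2.2330 bits

H(X,Y) = -Σ_{x,y} P(x,y) log₂ P(x,y). Per-cell terms -P(x,y)·log₂P(x,y):
  X=0: 0.32841, 0.16241
  X=1: 0.32065, 0.44005
  X=2: 0.52723, 0.45427
Sum of the 6 terms: H(X,Y) = 2.2330 bits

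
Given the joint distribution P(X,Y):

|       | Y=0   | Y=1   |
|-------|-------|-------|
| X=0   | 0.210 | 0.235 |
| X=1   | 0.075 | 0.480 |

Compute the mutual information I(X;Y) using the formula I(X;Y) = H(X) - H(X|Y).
0.1011 bits

I(X;Y) = H(X) - H(X|Y)

Marginal of X (row sums):
  P(X=0) = 0.210 + 0.235 = 0.445
  P(X=1) = 0.075 + 0.480 = 0.555
H(X) = -[0.445·log₂(0.445) + 0.555·log₂(0.555)]
  = 0.519815 + 0.471439 = 0.99125 bits

Marginal of Y (column sums):
  P(Y=0) = 0.210 + 0.075 = 0.285
  P(Y=1) = 0.235 + 0.480 = 0.715
H(X|Y) = Σ_y P(y)·H(X|Y=y):
  Y=0: P(Y=0) = 0.285, P(X|Y=0) = (14/19, 5/19) → H(X|Y=0) = 0.831474
  Y=1: P(Y=1) = 0.715, P(X|Y=1) = (47/143, 96/143) → H(X|Y=1) = 0.913563
H(X|Y) = 0.285·0.831474 + 0.715·0.913563 = 0.89017 bits

I(X;Y) = H(X) - H(X|Y) = 0.99125 - 0.89017 = 0.1011 bits

Cross-check via I(X;Y) = H(X) + H(Y) - H(X,Y): computing H(Y) from the column sums and H(X,Y) from the 4 cells in the same way gives H(Y) = 0.86217 bits and H(X,Y) = 1.75234 bits, so
I(X;Y) = 0.99125 + 0.86217 - 1.75234 = 0.1011 bits ✓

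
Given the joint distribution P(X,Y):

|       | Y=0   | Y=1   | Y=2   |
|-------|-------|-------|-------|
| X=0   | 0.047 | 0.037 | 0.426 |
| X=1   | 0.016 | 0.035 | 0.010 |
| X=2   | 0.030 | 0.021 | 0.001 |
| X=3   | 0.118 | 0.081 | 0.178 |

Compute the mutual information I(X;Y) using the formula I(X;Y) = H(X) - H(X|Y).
0.2194 bits

I(X;Y) = H(X) - H(X|Y)

Marginal of X (row sums):
  P(X=0) = 0.047 + 0.037 + 0.426 = 0.510
  P(X=1) = 0.016 + 0.035 + 0.010 = 0.061
  P(X=2) = 0.030 + 0.021 + 0.001 = 0.052
  P(X=3) = 0.118 + 0.081 + 0.178 = 0.377
H(X) = -[0.510·log₂(0.510) + 0.061·log₂(0.061) + 0.052·log₂(0.052) + 0.377·log₂(0.377)]
  = 0.4954 + 0.2461 + 0.2218 + 0.5306 = 1.4939 bits

Marginal of Y (column sums):
  P(Y=0) = 0.047 + 0.016 + 0.030 + 0.118 = 0.211
  P(Y=1) = 0.037 + 0.035 + 0.021 + 0.081 = 0.174
  P(Y=2) = 0.426 + 0.010 + 0.001 + 0.178 = 0.615
H(X|Y) = Σ_y P(y)·H(X|Y=y):
  Y=0: P(Y=0) = 0.211, P(X|Y=0) = (47/211, 16/211, 30/211, 118/211) → H(X|Y=0) = 1.6338
  Y=1: P(Y=1) = 0.174, P(X|Y=1) = (37/174, 35/174, 7/58, 27/58) → H(X|Y=1) = 1.8220
  Y=2: P(Y=2) = 0.615, P(X|Y=2) = (142/205, 2/123, 1/615, 178/615) → H(X|Y=2) = 0.9963
H(X|Y) = 0.211·1.6338 + 0.174·1.8220 + 0.615·0.9963 = 1.2745 bits

I(X;Y) = H(X) - H(X|Y) = 1.4939 - 1.2745 = 0.2194 bits

Cross-check via I(X;Y) = H(X) + H(Y) - H(X,Y): computing H(Y) from the column sums and H(X,Y) from the 12 cells in the same way gives H(Y) = 1.3439 bits and H(X,Y) = 2.6184 bits, so
I(X;Y) = 1.4939 + 1.3439 - 2.6184 = 0.2194 bits ✓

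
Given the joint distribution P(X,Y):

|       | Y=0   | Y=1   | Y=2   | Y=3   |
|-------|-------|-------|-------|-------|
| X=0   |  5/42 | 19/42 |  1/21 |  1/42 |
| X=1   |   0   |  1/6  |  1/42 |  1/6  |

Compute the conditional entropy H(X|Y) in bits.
0.6894 bits

H(X|Y) = H(X,Y) - H(Y)

H(X,Y) = -Σ_{x,y} P(x,y) log₂ P(x,y). Per-cell terms -P(x,y)·log₂P(x,y):
  X=0: 0.3655225, 0.5177002, 0.2091580, 0.1283885
  X=1: 0.0000000, 0.4308271, 0.1283885, 0.4308271
  (cells with P = 0 contribute 0)
Sum of the 8 terms: H(X,Y) = 2.210812 bits

Marginal of Y (column sums):
  P(Y=0) = 5/42 + 0 = 5/42
  P(Y=1) = 19/42 + 1/6 = 13/21
  P(Y=2) = 1/21 + 1/42 = 1/14
  P(Y=3) = 1/42 + 1/6 = 4/21
H(Y) = -[(5/42)·log₂(5/42) + (13/21)·log₂(13/21) + (1/14)·log₂(1/14) + (4/21)·log₂(4/21)]
  = 0.3655225 + 0.4283052 + 0.2719539 + 0.4556795 = 1.521461 bits

H(X|Y) = H(X,Y) - H(Y) = 2.210812 - 1.521461 = 0.6894 bits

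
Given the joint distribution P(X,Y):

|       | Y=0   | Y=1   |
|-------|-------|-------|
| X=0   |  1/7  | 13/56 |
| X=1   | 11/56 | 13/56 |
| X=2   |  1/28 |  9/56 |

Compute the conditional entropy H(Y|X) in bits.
0.9203 bits

H(Y|X) = H(X,Y) - H(X)

H(X,Y) = -Σ_{x,y} P(x,y) log₂ P(x,y). Per-cell terms -P(x,y)·log₂P(x,y):
  X=0: 0.40105, 0.48911
  X=1: 0.46120, 0.48911
  X=2: 0.17169, 0.42387
Sum of the 6 terms: H(X,Y) = 2.4360 bits

Marginal of X (row sums):
  P(X=0) = 1/7 + 13/56 = 3/8
  P(X=1) = 11/56 + 13/56 = 3/7
  P(X=2) = 1/28 + 9/56 = 11/56
H(X) = -[(3/8)·log₂(3/8) + (3/7)·log₂(3/7) + (11/56)·log₂(11/56)]
  = 0.53064 + 0.52388 + 0.46120 = 1.5157 bits

H(Y|X) = H(X,Y) - H(X) = 2.4360 - 1.5157 = 0.9203 bits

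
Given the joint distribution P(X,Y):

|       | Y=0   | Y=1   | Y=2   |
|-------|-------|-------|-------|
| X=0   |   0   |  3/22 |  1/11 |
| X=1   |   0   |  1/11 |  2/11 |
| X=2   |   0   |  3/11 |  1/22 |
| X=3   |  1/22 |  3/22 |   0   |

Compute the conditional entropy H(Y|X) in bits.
0.8069 bits

H(Y|X) = H(X,Y) - H(X)

H(X,Y) = -Σ_{x,y} P(x,y) log₂ P(x,y). Per-cell terms -P(x,y)·log₂P(x,y):
  X=0: 0.0000000, 0.3919731, 0.3144938
  X=1: 0.0000000, 0.3144938, 0.4471694
  X=2: 0.0000000, 0.5112189, 0.2027014
  X=3: 0.2027014, 0.3919731, 0.0000000
  (cells with P = 0 contribute 0)
Sum of the 12 terms: H(X,Y) = 2.776725 bits

Marginal of X (row sums):
  P(X=0) = 0 + 3/22 + 1/11 = 5/22
  P(X=1) = 0 + 1/11 + 2/11 = 3/11
  P(X=2) = 0 + 3/11 + 1/22 = 7/22
  P(X=3) = 1/22 + 3/22 + 0 = 2/11
H(X) = -[(5/22)·log₂(5/22) + (3/11)·log₂(3/11) + (7/22)·log₂(7/22) + (2/11)·log₂(2/11)]
  = 0.4857963 + 0.5112189 + 0.5256608 + 0.4471694 = 1.969845 bits

H(Y|X) = H(X,Y) - H(X) = 2.776725 - 1.969845 = 0.8069 bits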